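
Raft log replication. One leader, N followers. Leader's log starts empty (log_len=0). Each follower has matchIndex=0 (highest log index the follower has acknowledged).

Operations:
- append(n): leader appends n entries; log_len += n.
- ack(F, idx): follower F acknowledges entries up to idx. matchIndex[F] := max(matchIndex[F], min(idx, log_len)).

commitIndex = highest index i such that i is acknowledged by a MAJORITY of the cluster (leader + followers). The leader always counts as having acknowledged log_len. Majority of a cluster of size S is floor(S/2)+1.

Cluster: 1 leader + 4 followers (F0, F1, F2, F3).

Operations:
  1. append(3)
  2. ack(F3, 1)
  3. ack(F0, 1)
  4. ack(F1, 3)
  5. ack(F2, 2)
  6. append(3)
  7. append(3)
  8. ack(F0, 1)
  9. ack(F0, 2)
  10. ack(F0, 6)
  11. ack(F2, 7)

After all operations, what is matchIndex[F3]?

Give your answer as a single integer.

Answer: 1

Derivation:
Op 1: append 3 -> log_len=3
Op 2: F3 acks idx 1 -> match: F0=0 F1=0 F2=0 F3=1; commitIndex=0
Op 3: F0 acks idx 1 -> match: F0=1 F1=0 F2=0 F3=1; commitIndex=1
Op 4: F1 acks idx 3 -> match: F0=1 F1=3 F2=0 F3=1; commitIndex=1
Op 5: F2 acks idx 2 -> match: F0=1 F1=3 F2=2 F3=1; commitIndex=2
Op 6: append 3 -> log_len=6
Op 7: append 3 -> log_len=9
Op 8: F0 acks idx 1 -> match: F0=1 F1=3 F2=2 F3=1; commitIndex=2
Op 9: F0 acks idx 2 -> match: F0=2 F1=3 F2=2 F3=1; commitIndex=2
Op 10: F0 acks idx 6 -> match: F0=6 F1=3 F2=2 F3=1; commitIndex=3
Op 11: F2 acks idx 7 -> match: F0=6 F1=3 F2=7 F3=1; commitIndex=6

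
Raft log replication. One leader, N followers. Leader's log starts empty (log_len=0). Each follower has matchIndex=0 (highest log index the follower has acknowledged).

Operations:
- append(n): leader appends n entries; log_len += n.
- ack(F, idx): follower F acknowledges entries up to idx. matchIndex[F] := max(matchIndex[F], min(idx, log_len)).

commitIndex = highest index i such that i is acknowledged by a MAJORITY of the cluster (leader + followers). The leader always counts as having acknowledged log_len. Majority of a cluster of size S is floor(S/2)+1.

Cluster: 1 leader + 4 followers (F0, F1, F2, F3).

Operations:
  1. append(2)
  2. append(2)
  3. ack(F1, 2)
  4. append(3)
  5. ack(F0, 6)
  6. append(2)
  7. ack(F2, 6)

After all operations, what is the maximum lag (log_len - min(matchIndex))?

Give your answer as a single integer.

Answer: 9

Derivation:
Op 1: append 2 -> log_len=2
Op 2: append 2 -> log_len=4
Op 3: F1 acks idx 2 -> match: F0=0 F1=2 F2=0 F3=0; commitIndex=0
Op 4: append 3 -> log_len=7
Op 5: F0 acks idx 6 -> match: F0=6 F1=2 F2=0 F3=0; commitIndex=2
Op 6: append 2 -> log_len=9
Op 7: F2 acks idx 6 -> match: F0=6 F1=2 F2=6 F3=0; commitIndex=6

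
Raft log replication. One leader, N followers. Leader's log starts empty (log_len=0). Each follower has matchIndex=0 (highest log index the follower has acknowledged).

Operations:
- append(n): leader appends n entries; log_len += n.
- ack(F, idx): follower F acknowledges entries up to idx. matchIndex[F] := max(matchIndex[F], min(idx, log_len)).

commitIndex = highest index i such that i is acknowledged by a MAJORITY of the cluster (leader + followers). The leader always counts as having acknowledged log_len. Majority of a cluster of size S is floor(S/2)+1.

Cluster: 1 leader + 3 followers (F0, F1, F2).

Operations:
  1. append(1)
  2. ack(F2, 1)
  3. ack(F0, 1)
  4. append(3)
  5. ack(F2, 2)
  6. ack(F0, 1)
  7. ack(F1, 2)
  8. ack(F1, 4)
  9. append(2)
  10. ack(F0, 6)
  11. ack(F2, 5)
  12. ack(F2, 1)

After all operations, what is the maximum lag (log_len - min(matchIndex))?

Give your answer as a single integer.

Answer: 2

Derivation:
Op 1: append 1 -> log_len=1
Op 2: F2 acks idx 1 -> match: F0=0 F1=0 F2=1; commitIndex=0
Op 3: F0 acks idx 1 -> match: F0=1 F1=0 F2=1; commitIndex=1
Op 4: append 3 -> log_len=4
Op 5: F2 acks idx 2 -> match: F0=1 F1=0 F2=2; commitIndex=1
Op 6: F0 acks idx 1 -> match: F0=1 F1=0 F2=2; commitIndex=1
Op 7: F1 acks idx 2 -> match: F0=1 F1=2 F2=2; commitIndex=2
Op 8: F1 acks idx 4 -> match: F0=1 F1=4 F2=2; commitIndex=2
Op 9: append 2 -> log_len=6
Op 10: F0 acks idx 6 -> match: F0=6 F1=4 F2=2; commitIndex=4
Op 11: F2 acks idx 5 -> match: F0=6 F1=4 F2=5; commitIndex=5
Op 12: F2 acks idx 1 -> match: F0=6 F1=4 F2=5; commitIndex=5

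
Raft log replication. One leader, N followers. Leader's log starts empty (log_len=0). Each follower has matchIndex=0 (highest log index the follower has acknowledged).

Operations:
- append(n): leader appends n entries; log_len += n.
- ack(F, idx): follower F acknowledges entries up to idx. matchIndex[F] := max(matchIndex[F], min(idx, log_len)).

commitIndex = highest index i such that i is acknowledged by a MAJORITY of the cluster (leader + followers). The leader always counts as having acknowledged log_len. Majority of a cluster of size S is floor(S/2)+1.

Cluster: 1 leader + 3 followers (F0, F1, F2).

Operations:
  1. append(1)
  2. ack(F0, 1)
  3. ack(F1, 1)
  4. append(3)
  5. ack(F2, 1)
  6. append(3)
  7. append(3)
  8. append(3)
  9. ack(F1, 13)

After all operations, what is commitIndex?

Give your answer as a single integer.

Answer: 1

Derivation:
Op 1: append 1 -> log_len=1
Op 2: F0 acks idx 1 -> match: F0=1 F1=0 F2=0; commitIndex=0
Op 3: F1 acks idx 1 -> match: F0=1 F1=1 F2=0; commitIndex=1
Op 4: append 3 -> log_len=4
Op 5: F2 acks idx 1 -> match: F0=1 F1=1 F2=1; commitIndex=1
Op 6: append 3 -> log_len=7
Op 7: append 3 -> log_len=10
Op 8: append 3 -> log_len=13
Op 9: F1 acks idx 13 -> match: F0=1 F1=13 F2=1; commitIndex=1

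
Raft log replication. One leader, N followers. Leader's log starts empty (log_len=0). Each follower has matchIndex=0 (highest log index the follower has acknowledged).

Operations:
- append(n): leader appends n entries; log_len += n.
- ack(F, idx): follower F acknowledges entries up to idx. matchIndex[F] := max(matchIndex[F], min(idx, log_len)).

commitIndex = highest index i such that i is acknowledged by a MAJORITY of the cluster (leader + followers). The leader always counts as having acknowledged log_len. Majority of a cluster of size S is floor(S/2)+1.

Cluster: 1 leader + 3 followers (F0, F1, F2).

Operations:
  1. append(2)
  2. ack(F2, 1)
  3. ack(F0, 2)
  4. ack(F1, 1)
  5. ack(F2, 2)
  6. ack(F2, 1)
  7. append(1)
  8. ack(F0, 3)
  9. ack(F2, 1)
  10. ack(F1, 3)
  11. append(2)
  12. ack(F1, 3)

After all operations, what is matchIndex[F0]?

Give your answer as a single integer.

Op 1: append 2 -> log_len=2
Op 2: F2 acks idx 1 -> match: F0=0 F1=0 F2=1; commitIndex=0
Op 3: F0 acks idx 2 -> match: F0=2 F1=0 F2=1; commitIndex=1
Op 4: F1 acks idx 1 -> match: F0=2 F1=1 F2=1; commitIndex=1
Op 5: F2 acks idx 2 -> match: F0=2 F1=1 F2=2; commitIndex=2
Op 6: F2 acks idx 1 -> match: F0=2 F1=1 F2=2; commitIndex=2
Op 7: append 1 -> log_len=3
Op 8: F0 acks idx 3 -> match: F0=3 F1=1 F2=2; commitIndex=2
Op 9: F2 acks idx 1 -> match: F0=3 F1=1 F2=2; commitIndex=2
Op 10: F1 acks idx 3 -> match: F0=3 F1=3 F2=2; commitIndex=3
Op 11: append 2 -> log_len=5
Op 12: F1 acks idx 3 -> match: F0=3 F1=3 F2=2; commitIndex=3

Answer: 3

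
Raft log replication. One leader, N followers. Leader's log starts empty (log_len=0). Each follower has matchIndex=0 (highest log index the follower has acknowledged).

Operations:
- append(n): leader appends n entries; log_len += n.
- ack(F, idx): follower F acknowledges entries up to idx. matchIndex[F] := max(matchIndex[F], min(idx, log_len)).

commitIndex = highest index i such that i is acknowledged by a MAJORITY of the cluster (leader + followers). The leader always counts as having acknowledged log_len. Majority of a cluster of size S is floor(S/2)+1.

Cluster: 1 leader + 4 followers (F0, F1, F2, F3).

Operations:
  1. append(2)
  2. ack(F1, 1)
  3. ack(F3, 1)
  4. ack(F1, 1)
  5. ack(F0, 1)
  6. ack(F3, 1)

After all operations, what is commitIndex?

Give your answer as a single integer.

Answer: 1

Derivation:
Op 1: append 2 -> log_len=2
Op 2: F1 acks idx 1 -> match: F0=0 F1=1 F2=0 F3=0; commitIndex=0
Op 3: F3 acks idx 1 -> match: F0=0 F1=1 F2=0 F3=1; commitIndex=1
Op 4: F1 acks idx 1 -> match: F0=0 F1=1 F2=0 F3=1; commitIndex=1
Op 5: F0 acks idx 1 -> match: F0=1 F1=1 F2=0 F3=1; commitIndex=1
Op 6: F3 acks idx 1 -> match: F0=1 F1=1 F2=0 F3=1; commitIndex=1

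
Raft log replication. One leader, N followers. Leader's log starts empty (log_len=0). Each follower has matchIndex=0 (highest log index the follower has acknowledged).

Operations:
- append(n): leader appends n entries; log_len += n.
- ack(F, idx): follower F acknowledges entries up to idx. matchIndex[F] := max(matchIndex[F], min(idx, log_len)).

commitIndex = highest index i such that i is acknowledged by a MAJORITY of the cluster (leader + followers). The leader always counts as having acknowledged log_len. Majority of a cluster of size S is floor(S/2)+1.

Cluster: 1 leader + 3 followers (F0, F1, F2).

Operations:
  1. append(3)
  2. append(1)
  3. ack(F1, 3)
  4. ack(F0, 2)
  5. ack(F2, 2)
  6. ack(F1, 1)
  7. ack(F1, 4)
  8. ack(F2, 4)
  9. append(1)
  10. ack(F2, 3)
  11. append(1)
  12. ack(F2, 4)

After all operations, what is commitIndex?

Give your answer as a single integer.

Answer: 4

Derivation:
Op 1: append 3 -> log_len=3
Op 2: append 1 -> log_len=4
Op 3: F1 acks idx 3 -> match: F0=0 F1=3 F2=0; commitIndex=0
Op 4: F0 acks idx 2 -> match: F0=2 F1=3 F2=0; commitIndex=2
Op 5: F2 acks idx 2 -> match: F0=2 F1=3 F2=2; commitIndex=2
Op 6: F1 acks idx 1 -> match: F0=2 F1=3 F2=2; commitIndex=2
Op 7: F1 acks idx 4 -> match: F0=2 F1=4 F2=2; commitIndex=2
Op 8: F2 acks idx 4 -> match: F0=2 F1=4 F2=4; commitIndex=4
Op 9: append 1 -> log_len=5
Op 10: F2 acks idx 3 -> match: F0=2 F1=4 F2=4; commitIndex=4
Op 11: append 1 -> log_len=6
Op 12: F2 acks idx 4 -> match: F0=2 F1=4 F2=4; commitIndex=4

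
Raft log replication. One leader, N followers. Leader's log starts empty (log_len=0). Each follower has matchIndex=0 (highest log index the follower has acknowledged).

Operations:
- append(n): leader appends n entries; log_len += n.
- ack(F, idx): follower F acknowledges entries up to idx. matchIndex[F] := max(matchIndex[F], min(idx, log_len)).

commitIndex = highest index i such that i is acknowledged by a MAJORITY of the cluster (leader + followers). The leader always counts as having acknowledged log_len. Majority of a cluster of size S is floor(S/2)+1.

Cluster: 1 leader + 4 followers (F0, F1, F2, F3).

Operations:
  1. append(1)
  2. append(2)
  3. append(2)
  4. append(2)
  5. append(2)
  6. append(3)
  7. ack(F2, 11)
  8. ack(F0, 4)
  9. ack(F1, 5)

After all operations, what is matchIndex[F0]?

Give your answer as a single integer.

Op 1: append 1 -> log_len=1
Op 2: append 2 -> log_len=3
Op 3: append 2 -> log_len=5
Op 4: append 2 -> log_len=7
Op 5: append 2 -> log_len=9
Op 6: append 3 -> log_len=12
Op 7: F2 acks idx 11 -> match: F0=0 F1=0 F2=11 F3=0; commitIndex=0
Op 8: F0 acks idx 4 -> match: F0=4 F1=0 F2=11 F3=0; commitIndex=4
Op 9: F1 acks idx 5 -> match: F0=4 F1=5 F2=11 F3=0; commitIndex=5

Answer: 4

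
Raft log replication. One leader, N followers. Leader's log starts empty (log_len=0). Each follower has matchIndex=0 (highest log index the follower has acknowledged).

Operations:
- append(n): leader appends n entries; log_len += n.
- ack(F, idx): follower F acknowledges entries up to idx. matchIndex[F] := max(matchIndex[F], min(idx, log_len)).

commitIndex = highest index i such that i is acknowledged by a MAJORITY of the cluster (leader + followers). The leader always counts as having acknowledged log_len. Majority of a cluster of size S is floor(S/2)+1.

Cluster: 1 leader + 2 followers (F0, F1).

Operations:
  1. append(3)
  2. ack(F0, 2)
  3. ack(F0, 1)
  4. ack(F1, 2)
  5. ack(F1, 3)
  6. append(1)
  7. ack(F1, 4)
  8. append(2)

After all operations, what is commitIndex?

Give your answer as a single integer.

Answer: 4

Derivation:
Op 1: append 3 -> log_len=3
Op 2: F0 acks idx 2 -> match: F0=2 F1=0; commitIndex=2
Op 3: F0 acks idx 1 -> match: F0=2 F1=0; commitIndex=2
Op 4: F1 acks idx 2 -> match: F0=2 F1=2; commitIndex=2
Op 5: F1 acks idx 3 -> match: F0=2 F1=3; commitIndex=3
Op 6: append 1 -> log_len=4
Op 7: F1 acks idx 4 -> match: F0=2 F1=4; commitIndex=4
Op 8: append 2 -> log_len=6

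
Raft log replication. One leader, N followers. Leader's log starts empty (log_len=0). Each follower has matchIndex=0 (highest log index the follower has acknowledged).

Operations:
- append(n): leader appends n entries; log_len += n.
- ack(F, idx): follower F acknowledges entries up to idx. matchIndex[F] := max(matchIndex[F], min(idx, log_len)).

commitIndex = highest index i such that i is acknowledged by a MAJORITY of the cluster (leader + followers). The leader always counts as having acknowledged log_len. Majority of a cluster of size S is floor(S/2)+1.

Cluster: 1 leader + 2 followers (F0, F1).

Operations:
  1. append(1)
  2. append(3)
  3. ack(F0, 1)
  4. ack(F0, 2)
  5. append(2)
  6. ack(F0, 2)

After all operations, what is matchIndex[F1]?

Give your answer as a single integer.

Op 1: append 1 -> log_len=1
Op 2: append 3 -> log_len=4
Op 3: F0 acks idx 1 -> match: F0=1 F1=0; commitIndex=1
Op 4: F0 acks idx 2 -> match: F0=2 F1=0; commitIndex=2
Op 5: append 2 -> log_len=6
Op 6: F0 acks idx 2 -> match: F0=2 F1=0; commitIndex=2

Answer: 0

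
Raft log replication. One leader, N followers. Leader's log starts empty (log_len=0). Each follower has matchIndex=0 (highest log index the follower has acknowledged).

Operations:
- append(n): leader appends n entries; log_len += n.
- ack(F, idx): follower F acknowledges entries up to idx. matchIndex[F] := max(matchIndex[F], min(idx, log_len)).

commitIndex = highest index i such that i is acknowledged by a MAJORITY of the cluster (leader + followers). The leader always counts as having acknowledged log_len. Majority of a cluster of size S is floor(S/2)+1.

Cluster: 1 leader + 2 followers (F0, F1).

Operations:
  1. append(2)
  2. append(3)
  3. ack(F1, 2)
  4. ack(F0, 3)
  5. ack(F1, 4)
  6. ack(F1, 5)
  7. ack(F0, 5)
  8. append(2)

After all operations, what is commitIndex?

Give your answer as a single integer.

Answer: 5

Derivation:
Op 1: append 2 -> log_len=2
Op 2: append 3 -> log_len=5
Op 3: F1 acks idx 2 -> match: F0=0 F1=2; commitIndex=2
Op 4: F0 acks idx 3 -> match: F0=3 F1=2; commitIndex=3
Op 5: F1 acks idx 4 -> match: F0=3 F1=4; commitIndex=4
Op 6: F1 acks idx 5 -> match: F0=3 F1=5; commitIndex=5
Op 7: F0 acks idx 5 -> match: F0=5 F1=5; commitIndex=5
Op 8: append 2 -> log_len=7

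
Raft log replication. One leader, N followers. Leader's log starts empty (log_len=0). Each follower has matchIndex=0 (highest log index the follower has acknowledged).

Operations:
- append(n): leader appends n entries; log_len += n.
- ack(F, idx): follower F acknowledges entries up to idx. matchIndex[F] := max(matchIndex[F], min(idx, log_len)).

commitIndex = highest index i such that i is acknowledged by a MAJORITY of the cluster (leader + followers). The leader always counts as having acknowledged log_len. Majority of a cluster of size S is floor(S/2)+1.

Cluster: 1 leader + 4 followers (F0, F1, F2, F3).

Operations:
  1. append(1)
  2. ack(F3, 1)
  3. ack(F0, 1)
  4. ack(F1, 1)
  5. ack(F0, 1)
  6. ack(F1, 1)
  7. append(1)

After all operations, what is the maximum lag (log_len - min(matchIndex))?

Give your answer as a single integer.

Answer: 2

Derivation:
Op 1: append 1 -> log_len=1
Op 2: F3 acks idx 1 -> match: F0=0 F1=0 F2=0 F3=1; commitIndex=0
Op 3: F0 acks idx 1 -> match: F0=1 F1=0 F2=0 F3=1; commitIndex=1
Op 4: F1 acks idx 1 -> match: F0=1 F1=1 F2=0 F3=1; commitIndex=1
Op 5: F0 acks idx 1 -> match: F0=1 F1=1 F2=0 F3=1; commitIndex=1
Op 6: F1 acks idx 1 -> match: F0=1 F1=1 F2=0 F3=1; commitIndex=1
Op 7: append 1 -> log_len=2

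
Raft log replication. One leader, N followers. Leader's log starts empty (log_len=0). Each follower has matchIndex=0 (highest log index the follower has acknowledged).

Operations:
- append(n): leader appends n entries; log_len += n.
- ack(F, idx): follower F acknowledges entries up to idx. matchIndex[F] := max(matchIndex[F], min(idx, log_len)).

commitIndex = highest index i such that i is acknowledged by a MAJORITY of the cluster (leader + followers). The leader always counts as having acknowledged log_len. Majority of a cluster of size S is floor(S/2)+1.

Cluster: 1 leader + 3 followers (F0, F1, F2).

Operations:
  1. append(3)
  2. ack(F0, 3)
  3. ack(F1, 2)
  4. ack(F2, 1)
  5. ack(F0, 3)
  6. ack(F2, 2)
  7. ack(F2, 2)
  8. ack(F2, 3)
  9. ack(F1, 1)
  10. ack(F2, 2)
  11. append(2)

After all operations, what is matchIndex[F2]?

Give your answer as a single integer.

Op 1: append 3 -> log_len=3
Op 2: F0 acks idx 3 -> match: F0=3 F1=0 F2=0; commitIndex=0
Op 3: F1 acks idx 2 -> match: F0=3 F1=2 F2=0; commitIndex=2
Op 4: F2 acks idx 1 -> match: F0=3 F1=2 F2=1; commitIndex=2
Op 5: F0 acks idx 3 -> match: F0=3 F1=2 F2=1; commitIndex=2
Op 6: F2 acks idx 2 -> match: F0=3 F1=2 F2=2; commitIndex=2
Op 7: F2 acks idx 2 -> match: F0=3 F1=2 F2=2; commitIndex=2
Op 8: F2 acks idx 3 -> match: F0=3 F1=2 F2=3; commitIndex=3
Op 9: F1 acks idx 1 -> match: F0=3 F1=2 F2=3; commitIndex=3
Op 10: F2 acks idx 2 -> match: F0=3 F1=2 F2=3; commitIndex=3
Op 11: append 2 -> log_len=5

Answer: 3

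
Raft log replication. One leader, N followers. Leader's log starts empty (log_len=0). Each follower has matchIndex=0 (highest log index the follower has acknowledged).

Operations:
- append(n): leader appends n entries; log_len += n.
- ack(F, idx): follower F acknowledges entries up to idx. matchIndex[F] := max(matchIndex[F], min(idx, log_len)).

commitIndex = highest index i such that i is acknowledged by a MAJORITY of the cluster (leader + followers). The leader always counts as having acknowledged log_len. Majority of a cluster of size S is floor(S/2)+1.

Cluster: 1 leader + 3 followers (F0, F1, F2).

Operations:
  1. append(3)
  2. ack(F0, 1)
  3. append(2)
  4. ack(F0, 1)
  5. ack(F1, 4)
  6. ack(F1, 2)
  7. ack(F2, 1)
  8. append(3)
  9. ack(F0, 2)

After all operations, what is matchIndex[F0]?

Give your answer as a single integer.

Op 1: append 3 -> log_len=3
Op 2: F0 acks idx 1 -> match: F0=1 F1=0 F2=0; commitIndex=0
Op 3: append 2 -> log_len=5
Op 4: F0 acks idx 1 -> match: F0=1 F1=0 F2=0; commitIndex=0
Op 5: F1 acks idx 4 -> match: F0=1 F1=4 F2=0; commitIndex=1
Op 6: F1 acks idx 2 -> match: F0=1 F1=4 F2=0; commitIndex=1
Op 7: F2 acks idx 1 -> match: F0=1 F1=4 F2=1; commitIndex=1
Op 8: append 3 -> log_len=8
Op 9: F0 acks idx 2 -> match: F0=2 F1=4 F2=1; commitIndex=2

Answer: 2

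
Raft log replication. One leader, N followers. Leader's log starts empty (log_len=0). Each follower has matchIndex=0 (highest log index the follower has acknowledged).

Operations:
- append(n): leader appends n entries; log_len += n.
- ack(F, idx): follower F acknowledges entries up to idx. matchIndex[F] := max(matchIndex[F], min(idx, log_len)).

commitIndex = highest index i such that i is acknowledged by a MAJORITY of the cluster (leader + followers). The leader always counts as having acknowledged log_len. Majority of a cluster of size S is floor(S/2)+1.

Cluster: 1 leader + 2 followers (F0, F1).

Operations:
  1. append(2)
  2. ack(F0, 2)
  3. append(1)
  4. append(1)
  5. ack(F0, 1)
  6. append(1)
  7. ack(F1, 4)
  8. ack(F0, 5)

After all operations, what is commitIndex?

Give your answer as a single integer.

Answer: 5

Derivation:
Op 1: append 2 -> log_len=2
Op 2: F0 acks idx 2 -> match: F0=2 F1=0; commitIndex=2
Op 3: append 1 -> log_len=3
Op 4: append 1 -> log_len=4
Op 5: F0 acks idx 1 -> match: F0=2 F1=0; commitIndex=2
Op 6: append 1 -> log_len=5
Op 7: F1 acks idx 4 -> match: F0=2 F1=4; commitIndex=4
Op 8: F0 acks idx 5 -> match: F0=5 F1=4; commitIndex=5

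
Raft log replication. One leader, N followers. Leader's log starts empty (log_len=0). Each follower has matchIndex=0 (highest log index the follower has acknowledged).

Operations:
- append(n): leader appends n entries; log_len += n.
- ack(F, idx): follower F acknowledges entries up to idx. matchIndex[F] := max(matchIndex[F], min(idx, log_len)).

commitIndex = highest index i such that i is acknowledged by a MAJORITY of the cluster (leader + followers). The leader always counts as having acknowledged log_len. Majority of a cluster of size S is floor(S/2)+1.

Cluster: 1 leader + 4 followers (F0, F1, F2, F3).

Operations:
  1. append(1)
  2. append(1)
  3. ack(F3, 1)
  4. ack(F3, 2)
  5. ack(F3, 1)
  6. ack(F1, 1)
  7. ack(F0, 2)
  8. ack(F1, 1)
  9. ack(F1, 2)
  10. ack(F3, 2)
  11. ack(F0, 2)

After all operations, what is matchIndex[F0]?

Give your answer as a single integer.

Op 1: append 1 -> log_len=1
Op 2: append 1 -> log_len=2
Op 3: F3 acks idx 1 -> match: F0=0 F1=0 F2=0 F3=1; commitIndex=0
Op 4: F3 acks idx 2 -> match: F0=0 F1=0 F2=0 F3=2; commitIndex=0
Op 5: F3 acks idx 1 -> match: F0=0 F1=0 F2=0 F3=2; commitIndex=0
Op 6: F1 acks idx 1 -> match: F0=0 F1=1 F2=0 F3=2; commitIndex=1
Op 7: F0 acks idx 2 -> match: F0=2 F1=1 F2=0 F3=2; commitIndex=2
Op 8: F1 acks idx 1 -> match: F0=2 F1=1 F2=0 F3=2; commitIndex=2
Op 9: F1 acks idx 2 -> match: F0=2 F1=2 F2=0 F3=2; commitIndex=2
Op 10: F3 acks idx 2 -> match: F0=2 F1=2 F2=0 F3=2; commitIndex=2
Op 11: F0 acks idx 2 -> match: F0=2 F1=2 F2=0 F3=2; commitIndex=2

Answer: 2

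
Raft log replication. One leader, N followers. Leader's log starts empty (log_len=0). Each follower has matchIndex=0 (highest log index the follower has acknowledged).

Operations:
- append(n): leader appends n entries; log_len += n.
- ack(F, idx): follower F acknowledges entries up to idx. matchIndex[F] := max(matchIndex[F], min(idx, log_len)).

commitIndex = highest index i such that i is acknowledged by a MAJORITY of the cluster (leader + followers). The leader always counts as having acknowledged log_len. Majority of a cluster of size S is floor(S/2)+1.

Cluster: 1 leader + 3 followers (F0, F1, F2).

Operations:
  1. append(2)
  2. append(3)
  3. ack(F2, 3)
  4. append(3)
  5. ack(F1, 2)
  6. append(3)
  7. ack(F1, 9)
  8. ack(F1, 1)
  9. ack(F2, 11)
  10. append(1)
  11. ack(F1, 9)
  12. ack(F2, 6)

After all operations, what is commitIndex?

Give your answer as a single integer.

Op 1: append 2 -> log_len=2
Op 2: append 3 -> log_len=5
Op 3: F2 acks idx 3 -> match: F0=0 F1=0 F2=3; commitIndex=0
Op 4: append 3 -> log_len=8
Op 5: F1 acks idx 2 -> match: F0=0 F1=2 F2=3; commitIndex=2
Op 6: append 3 -> log_len=11
Op 7: F1 acks idx 9 -> match: F0=0 F1=9 F2=3; commitIndex=3
Op 8: F1 acks idx 1 -> match: F0=0 F1=9 F2=3; commitIndex=3
Op 9: F2 acks idx 11 -> match: F0=0 F1=9 F2=11; commitIndex=9
Op 10: append 1 -> log_len=12
Op 11: F1 acks idx 9 -> match: F0=0 F1=9 F2=11; commitIndex=9
Op 12: F2 acks idx 6 -> match: F0=0 F1=9 F2=11; commitIndex=9

Answer: 9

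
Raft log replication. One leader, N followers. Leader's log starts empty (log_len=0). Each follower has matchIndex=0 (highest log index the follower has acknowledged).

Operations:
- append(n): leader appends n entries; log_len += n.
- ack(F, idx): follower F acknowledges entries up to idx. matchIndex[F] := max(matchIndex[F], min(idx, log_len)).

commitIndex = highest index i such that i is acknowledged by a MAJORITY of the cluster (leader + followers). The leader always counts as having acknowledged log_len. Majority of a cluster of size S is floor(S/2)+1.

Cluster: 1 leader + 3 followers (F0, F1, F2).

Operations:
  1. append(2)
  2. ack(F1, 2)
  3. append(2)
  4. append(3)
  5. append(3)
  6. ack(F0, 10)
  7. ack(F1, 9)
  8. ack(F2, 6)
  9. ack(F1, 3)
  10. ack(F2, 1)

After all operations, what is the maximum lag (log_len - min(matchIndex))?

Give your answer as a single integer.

Answer: 4

Derivation:
Op 1: append 2 -> log_len=2
Op 2: F1 acks idx 2 -> match: F0=0 F1=2 F2=0; commitIndex=0
Op 3: append 2 -> log_len=4
Op 4: append 3 -> log_len=7
Op 5: append 3 -> log_len=10
Op 6: F0 acks idx 10 -> match: F0=10 F1=2 F2=0; commitIndex=2
Op 7: F1 acks idx 9 -> match: F0=10 F1=9 F2=0; commitIndex=9
Op 8: F2 acks idx 6 -> match: F0=10 F1=9 F2=6; commitIndex=9
Op 9: F1 acks idx 3 -> match: F0=10 F1=9 F2=6; commitIndex=9
Op 10: F2 acks idx 1 -> match: F0=10 F1=9 F2=6; commitIndex=9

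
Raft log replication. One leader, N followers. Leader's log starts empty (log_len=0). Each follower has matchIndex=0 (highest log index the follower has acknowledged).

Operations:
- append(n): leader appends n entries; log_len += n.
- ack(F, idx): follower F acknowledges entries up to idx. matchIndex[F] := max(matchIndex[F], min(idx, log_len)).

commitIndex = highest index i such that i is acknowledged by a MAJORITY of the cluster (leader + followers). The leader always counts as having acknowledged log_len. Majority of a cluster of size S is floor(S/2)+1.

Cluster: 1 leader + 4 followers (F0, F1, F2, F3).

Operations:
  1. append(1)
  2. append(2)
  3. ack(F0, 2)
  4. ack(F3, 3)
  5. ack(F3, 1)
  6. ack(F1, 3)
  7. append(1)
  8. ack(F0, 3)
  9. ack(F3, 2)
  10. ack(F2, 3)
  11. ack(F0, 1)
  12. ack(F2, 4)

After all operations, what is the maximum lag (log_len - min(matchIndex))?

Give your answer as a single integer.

Answer: 1

Derivation:
Op 1: append 1 -> log_len=1
Op 2: append 2 -> log_len=3
Op 3: F0 acks idx 2 -> match: F0=2 F1=0 F2=0 F3=0; commitIndex=0
Op 4: F3 acks idx 3 -> match: F0=2 F1=0 F2=0 F3=3; commitIndex=2
Op 5: F3 acks idx 1 -> match: F0=2 F1=0 F2=0 F3=3; commitIndex=2
Op 6: F1 acks idx 3 -> match: F0=2 F1=3 F2=0 F3=3; commitIndex=3
Op 7: append 1 -> log_len=4
Op 8: F0 acks idx 3 -> match: F0=3 F1=3 F2=0 F3=3; commitIndex=3
Op 9: F3 acks idx 2 -> match: F0=3 F1=3 F2=0 F3=3; commitIndex=3
Op 10: F2 acks idx 3 -> match: F0=3 F1=3 F2=3 F3=3; commitIndex=3
Op 11: F0 acks idx 1 -> match: F0=3 F1=3 F2=3 F3=3; commitIndex=3
Op 12: F2 acks idx 4 -> match: F0=3 F1=3 F2=4 F3=3; commitIndex=3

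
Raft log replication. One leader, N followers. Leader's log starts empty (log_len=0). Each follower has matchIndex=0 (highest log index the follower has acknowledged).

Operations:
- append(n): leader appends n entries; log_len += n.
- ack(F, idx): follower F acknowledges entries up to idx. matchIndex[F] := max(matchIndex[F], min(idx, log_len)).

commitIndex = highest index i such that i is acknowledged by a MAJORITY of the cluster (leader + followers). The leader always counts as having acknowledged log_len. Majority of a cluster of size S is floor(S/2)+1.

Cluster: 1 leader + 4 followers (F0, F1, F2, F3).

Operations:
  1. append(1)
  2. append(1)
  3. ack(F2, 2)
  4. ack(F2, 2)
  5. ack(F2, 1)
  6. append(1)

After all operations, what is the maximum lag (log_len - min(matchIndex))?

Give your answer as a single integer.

Op 1: append 1 -> log_len=1
Op 2: append 1 -> log_len=2
Op 3: F2 acks idx 2 -> match: F0=0 F1=0 F2=2 F3=0; commitIndex=0
Op 4: F2 acks idx 2 -> match: F0=0 F1=0 F2=2 F3=0; commitIndex=0
Op 5: F2 acks idx 1 -> match: F0=0 F1=0 F2=2 F3=0; commitIndex=0
Op 6: append 1 -> log_len=3

Answer: 3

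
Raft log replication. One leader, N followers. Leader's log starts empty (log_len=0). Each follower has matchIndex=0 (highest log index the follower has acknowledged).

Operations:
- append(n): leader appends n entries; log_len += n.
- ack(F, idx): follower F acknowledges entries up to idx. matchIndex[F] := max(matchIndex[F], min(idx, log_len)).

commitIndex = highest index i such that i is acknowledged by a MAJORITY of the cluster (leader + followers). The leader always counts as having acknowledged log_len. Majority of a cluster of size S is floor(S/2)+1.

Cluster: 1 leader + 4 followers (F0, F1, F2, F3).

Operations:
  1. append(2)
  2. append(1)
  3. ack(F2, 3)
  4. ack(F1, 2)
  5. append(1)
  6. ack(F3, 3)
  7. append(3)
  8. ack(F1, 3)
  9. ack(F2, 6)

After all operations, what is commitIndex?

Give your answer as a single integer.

Op 1: append 2 -> log_len=2
Op 2: append 1 -> log_len=3
Op 3: F2 acks idx 3 -> match: F0=0 F1=0 F2=3 F3=0; commitIndex=0
Op 4: F1 acks idx 2 -> match: F0=0 F1=2 F2=3 F3=0; commitIndex=2
Op 5: append 1 -> log_len=4
Op 6: F3 acks idx 3 -> match: F0=0 F1=2 F2=3 F3=3; commitIndex=3
Op 7: append 3 -> log_len=7
Op 8: F1 acks idx 3 -> match: F0=0 F1=3 F2=3 F3=3; commitIndex=3
Op 9: F2 acks idx 6 -> match: F0=0 F1=3 F2=6 F3=3; commitIndex=3

Answer: 3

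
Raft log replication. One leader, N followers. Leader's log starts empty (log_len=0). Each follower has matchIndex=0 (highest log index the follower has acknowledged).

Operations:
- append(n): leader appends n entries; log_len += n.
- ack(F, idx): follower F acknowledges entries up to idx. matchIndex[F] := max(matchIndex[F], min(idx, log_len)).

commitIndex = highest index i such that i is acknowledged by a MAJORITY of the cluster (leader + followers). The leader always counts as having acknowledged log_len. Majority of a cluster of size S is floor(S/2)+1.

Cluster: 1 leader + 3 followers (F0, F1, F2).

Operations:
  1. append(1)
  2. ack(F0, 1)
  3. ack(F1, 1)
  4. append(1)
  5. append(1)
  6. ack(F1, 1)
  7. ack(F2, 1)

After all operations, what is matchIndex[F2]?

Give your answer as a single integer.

Answer: 1

Derivation:
Op 1: append 1 -> log_len=1
Op 2: F0 acks idx 1 -> match: F0=1 F1=0 F2=0; commitIndex=0
Op 3: F1 acks idx 1 -> match: F0=1 F1=1 F2=0; commitIndex=1
Op 4: append 1 -> log_len=2
Op 5: append 1 -> log_len=3
Op 6: F1 acks idx 1 -> match: F0=1 F1=1 F2=0; commitIndex=1
Op 7: F2 acks idx 1 -> match: F0=1 F1=1 F2=1; commitIndex=1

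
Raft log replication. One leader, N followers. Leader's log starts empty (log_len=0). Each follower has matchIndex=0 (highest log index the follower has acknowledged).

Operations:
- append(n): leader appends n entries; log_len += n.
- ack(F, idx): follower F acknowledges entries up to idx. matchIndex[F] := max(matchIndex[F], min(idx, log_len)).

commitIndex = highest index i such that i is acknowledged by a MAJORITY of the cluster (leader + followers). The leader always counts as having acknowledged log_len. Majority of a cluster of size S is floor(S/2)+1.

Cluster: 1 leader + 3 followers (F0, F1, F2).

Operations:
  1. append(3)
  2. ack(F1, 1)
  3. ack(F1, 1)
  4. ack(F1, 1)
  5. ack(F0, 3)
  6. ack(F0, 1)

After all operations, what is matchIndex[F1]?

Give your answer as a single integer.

Answer: 1

Derivation:
Op 1: append 3 -> log_len=3
Op 2: F1 acks idx 1 -> match: F0=0 F1=1 F2=0; commitIndex=0
Op 3: F1 acks idx 1 -> match: F0=0 F1=1 F2=0; commitIndex=0
Op 4: F1 acks idx 1 -> match: F0=0 F1=1 F2=0; commitIndex=0
Op 5: F0 acks idx 3 -> match: F0=3 F1=1 F2=0; commitIndex=1
Op 6: F0 acks idx 1 -> match: F0=3 F1=1 F2=0; commitIndex=1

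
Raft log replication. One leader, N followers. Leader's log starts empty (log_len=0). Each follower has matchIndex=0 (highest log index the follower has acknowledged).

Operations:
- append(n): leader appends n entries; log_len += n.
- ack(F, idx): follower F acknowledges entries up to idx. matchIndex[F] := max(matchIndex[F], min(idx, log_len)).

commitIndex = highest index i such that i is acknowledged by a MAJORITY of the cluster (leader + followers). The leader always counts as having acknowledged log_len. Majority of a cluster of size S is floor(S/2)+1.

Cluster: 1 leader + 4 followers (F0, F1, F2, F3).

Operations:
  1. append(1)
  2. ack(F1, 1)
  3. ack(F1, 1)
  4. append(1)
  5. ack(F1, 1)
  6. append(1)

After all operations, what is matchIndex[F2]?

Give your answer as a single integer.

Op 1: append 1 -> log_len=1
Op 2: F1 acks idx 1 -> match: F0=0 F1=1 F2=0 F3=0; commitIndex=0
Op 3: F1 acks idx 1 -> match: F0=0 F1=1 F2=0 F3=0; commitIndex=0
Op 4: append 1 -> log_len=2
Op 5: F1 acks idx 1 -> match: F0=0 F1=1 F2=0 F3=0; commitIndex=0
Op 6: append 1 -> log_len=3

Answer: 0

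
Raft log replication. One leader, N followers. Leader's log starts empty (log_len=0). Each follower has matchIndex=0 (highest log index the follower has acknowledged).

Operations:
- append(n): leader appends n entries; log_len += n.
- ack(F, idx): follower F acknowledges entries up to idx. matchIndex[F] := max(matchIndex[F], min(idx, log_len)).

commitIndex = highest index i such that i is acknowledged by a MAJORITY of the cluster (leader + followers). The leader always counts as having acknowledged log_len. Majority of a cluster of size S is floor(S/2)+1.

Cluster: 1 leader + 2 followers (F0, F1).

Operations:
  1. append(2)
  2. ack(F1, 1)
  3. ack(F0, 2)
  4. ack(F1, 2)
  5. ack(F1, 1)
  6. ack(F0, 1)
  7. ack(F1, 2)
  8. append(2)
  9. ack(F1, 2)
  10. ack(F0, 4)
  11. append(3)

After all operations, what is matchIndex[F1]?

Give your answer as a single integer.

Answer: 2

Derivation:
Op 1: append 2 -> log_len=2
Op 2: F1 acks idx 1 -> match: F0=0 F1=1; commitIndex=1
Op 3: F0 acks idx 2 -> match: F0=2 F1=1; commitIndex=2
Op 4: F1 acks idx 2 -> match: F0=2 F1=2; commitIndex=2
Op 5: F1 acks idx 1 -> match: F0=2 F1=2; commitIndex=2
Op 6: F0 acks idx 1 -> match: F0=2 F1=2; commitIndex=2
Op 7: F1 acks idx 2 -> match: F0=2 F1=2; commitIndex=2
Op 8: append 2 -> log_len=4
Op 9: F1 acks idx 2 -> match: F0=2 F1=2; commitIndex=2
Op 10: F0 acks idx 4 -> match: F0=4 F1=2; commitIndex=4
Op 11: append 3 -> log_len=7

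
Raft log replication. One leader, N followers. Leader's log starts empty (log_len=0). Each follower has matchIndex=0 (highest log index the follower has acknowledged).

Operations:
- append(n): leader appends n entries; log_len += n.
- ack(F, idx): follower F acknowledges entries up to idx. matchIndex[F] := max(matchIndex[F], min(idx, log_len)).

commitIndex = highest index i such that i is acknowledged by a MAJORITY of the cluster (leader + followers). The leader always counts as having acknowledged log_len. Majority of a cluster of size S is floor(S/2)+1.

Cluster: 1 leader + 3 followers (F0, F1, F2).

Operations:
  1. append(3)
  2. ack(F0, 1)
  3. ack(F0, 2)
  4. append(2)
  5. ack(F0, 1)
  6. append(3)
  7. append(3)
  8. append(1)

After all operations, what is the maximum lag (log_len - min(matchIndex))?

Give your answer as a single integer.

Answer: 12

Derivation:
Op 1: append 3 -> log_len=3
Op 2: F0 acks idx 1 -> match: F0=1 F1=0 F2=0; commitIndex=0
Op 3: F0 acks idx 2 -> match: F0=2 F1=0 F2=0; commitIndex=0
Op 4: append 2 -> log_len=5
Op 5: F0 acks idx 1 -> match: F0=2 F1=0 F2=0; commitIndex=0
Op 6: append 3 -> log_len=8
Op 7: append 3 -> log_len=11
Op 8: append 1 -> log_len=12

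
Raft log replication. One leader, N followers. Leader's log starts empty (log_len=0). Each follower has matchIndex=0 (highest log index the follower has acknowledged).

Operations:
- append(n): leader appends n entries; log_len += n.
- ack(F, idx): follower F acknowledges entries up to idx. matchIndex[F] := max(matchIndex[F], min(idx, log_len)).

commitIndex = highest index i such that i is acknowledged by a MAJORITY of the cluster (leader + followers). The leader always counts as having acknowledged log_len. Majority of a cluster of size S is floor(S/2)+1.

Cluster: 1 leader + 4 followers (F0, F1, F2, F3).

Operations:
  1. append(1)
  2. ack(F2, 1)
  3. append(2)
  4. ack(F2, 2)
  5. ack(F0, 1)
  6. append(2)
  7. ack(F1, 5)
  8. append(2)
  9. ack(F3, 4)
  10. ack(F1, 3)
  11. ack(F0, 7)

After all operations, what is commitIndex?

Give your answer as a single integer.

Answer: 5

Derivation:
Op 1: append 1 -> log_len=1
Op 2: F2 acks idx 1 -> match: F0=0 F1=0 F2=1 F3=0; commitIndex=0
Op 3: append 2 -> log_len=3
Op 4: F2 acks idx 2 -> match: F0=0 F1=0 F2=2 F3=0; commitIndex=0
Op 5: F0 acks idx 1 -> match: F0=1 F1=0 F2=2 F3=0; commitIndex=1
Op 6: append 2 -> log_len=5
Op 7: F1 acks idx 5 -> match: F0=1 F1=5 F2=2 F3=0; commitIndex=2
Op 8: append 2 -> log_len=7
Op 9: F3 acks idx 4 -> match: F0=1 F1=5 F2=2 F3=4; commitIndex=4
Op 10: F1 acks idx 3 -> match: F0=1 F1=5 F2=2 F3=4; commitIndex=4
Op 11: F0 acks idx 7 -> match: F0=7 F1=5 F2=2 F3=4; commitIndex=5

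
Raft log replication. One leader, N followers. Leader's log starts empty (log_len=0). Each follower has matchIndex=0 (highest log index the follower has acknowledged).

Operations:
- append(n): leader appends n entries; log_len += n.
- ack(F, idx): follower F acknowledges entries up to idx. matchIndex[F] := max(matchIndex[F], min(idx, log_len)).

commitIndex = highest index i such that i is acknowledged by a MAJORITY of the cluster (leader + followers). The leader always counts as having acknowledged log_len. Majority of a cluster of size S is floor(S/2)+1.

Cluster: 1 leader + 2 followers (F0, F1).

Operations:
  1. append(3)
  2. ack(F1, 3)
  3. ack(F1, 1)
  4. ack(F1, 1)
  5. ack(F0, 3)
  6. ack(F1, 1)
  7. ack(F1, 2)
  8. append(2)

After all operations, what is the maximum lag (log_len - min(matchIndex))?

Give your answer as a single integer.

Op 1: append 3 -> log_len=3
Op 2: F1 acks idx 3 -> match: F0=0 F1=3; commitIndex=3
Op 3: F1 acks idx 1 -> match: F0=0 F1=3; commitIndex=3
Op 4: F1 acks idx 1 -> match: F0=0 F1=3; commitIndex=3
Op 5: F0 acks idx 3 -> match: F0=3 F1=3; commitIndex=3
Op 6: F1 acks idx 1 -> match: F0=3 F1=3; commitIndex=3
Op 7: F1 acks idx 2 -> match: F0=3 F1=3; commitIndex=3
Op 8: append 2 -> log_len=5

Answer: 2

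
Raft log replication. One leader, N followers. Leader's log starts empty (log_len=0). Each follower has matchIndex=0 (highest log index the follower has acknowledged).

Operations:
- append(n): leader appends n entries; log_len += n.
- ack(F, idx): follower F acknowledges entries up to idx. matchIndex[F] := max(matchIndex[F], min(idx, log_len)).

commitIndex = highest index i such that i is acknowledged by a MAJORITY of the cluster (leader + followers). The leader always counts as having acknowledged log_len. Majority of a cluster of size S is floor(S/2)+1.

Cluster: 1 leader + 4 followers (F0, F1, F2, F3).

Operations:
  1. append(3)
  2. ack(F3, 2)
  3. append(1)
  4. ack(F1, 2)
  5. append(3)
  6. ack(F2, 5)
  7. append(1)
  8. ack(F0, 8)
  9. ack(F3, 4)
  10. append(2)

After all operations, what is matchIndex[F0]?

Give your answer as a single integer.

Op 1: append 3 -> log_len=3
Op 2: F3 acks idx 2 -> match: F0=0 F1=0 F2=0 F3=2; commitIndex=0
Op 3: append 1 -> log_len=4
Op 4: F1 acks idx 2 -> match: F0=0 F1=2 F2=0 F3=2; commitIndex=2
Op 5: append 3 -> log_len=7
Op 6: F2 acks idx 5 -> match: F0=0 F1=2 F2=5 F3=2; commitIndex=2
Op 7: append 1 -> log_len=8
Op 8: F0 acks idx 8 -> match: F0=8 F1=2 F2=5 F3=2; commitIndex=5
Op 9: F3 acks idx 4 -> match: F0=8 F1=2 F2=5 F3=4; commitIndex=5
Op 10: append 2 -> log_len=10

Answer: 8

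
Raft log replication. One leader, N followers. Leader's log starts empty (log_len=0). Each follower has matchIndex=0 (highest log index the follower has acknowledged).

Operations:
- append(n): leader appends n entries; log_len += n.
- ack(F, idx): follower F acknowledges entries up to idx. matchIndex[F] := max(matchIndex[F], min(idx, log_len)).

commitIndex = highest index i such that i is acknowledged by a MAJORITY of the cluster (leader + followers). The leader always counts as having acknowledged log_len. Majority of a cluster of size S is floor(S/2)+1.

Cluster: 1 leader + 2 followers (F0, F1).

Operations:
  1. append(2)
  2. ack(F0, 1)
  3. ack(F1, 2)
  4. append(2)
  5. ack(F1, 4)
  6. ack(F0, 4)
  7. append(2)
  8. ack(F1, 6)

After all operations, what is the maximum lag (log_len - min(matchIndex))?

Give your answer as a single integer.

Answer: 2

Derivation:
Op 1: append 2 -> log_len=2
Op 2: F0 acks idx 1 -> match: F0=1 F1=0; commitIndex=1
Op 3: F1 acks idx 2 -> match: F0=1 F1=2; commitIndex=2
Op 4: append 2 -> log_len=4
Op 5: F1 acks idx 4 -> match: F0=1 F1=4; commitIndex=4
Op 6: F0 acks idx 4 -> match: F0=4 F1=4; commitIndex=4
Op 7: append 2 -> log_len=6
Op 8: F1 acks idx 6 -> match: F0=4 F1=6; commitIndex=6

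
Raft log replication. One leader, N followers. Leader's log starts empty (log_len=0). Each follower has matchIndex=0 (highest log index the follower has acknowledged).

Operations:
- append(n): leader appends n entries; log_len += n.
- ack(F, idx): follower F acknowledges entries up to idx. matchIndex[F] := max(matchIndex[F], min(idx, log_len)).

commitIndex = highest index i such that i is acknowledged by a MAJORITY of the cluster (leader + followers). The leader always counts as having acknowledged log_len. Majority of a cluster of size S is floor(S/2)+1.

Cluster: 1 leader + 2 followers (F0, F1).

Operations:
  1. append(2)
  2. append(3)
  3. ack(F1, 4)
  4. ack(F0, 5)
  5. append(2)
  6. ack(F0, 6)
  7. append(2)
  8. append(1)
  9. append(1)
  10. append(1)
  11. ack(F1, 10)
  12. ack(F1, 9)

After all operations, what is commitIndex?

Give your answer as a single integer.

Answer: 10

Derivation:
Op 1: append 2 -> log_len=2
Op 2: append 3 -> log_len=5
Op 3: F1 acks idx 4 -> match: F0=0 F1=4; commitIndex=4
Op 4: F0 acks idx 5 -> match: F0=5 F1=4; commitIndex=5
Op 5: append 2 -> log_len=7
Op 6: F0 acks idx 6 -> match: F0=6 F1=4; commitIndex=6
Op 7: append 2 -> log_len=9
Op 8: append 1 -> log_len=10
Op 9: append 1 -> log_len=11
Op 10: append 1 -> log_len=12
Op 11: F1 acks idx 10 -> match: F0=6 F1=10; commitIndex=10
Op 12: F1 acks idx 9 -> match: F0=6 F1=10; commitIndex=10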